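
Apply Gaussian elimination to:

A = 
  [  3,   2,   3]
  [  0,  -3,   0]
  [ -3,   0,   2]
Row operations:
R3 → R3 + (1)·R1
R3 → R3 + (2/3)·R2

Resulting echelon form:
REF = 
  [  3,   2,   3]
  [  0,  -3,   0]
  [  0,   0,   5]

Rank = 3 (number of non-zero pivot rows).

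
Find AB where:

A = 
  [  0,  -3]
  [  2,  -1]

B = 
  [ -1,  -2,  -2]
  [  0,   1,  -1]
A is 2×2 and B is 2×3, so AB is 2×3. Each entry is (row of A)·(column of B):
AB[1,1] = (0)(-1) + (-3)(0) = 0
AB[1,2] = (0)(-2) + (-3)(1) = -3
AB[1,3] = (0)(-2) + (-3)(-1) = 3
AB[2,1] = (2)(-1) + (-1)(0) = -2
AB[2,2] = (2)(-2) + (-1)(1) = -5
AB[2,3] = (2)(-2) + (-1)(-1) = -3

AB = 
  [  0,  -3,   3]
  [ -2,  -5,  -3]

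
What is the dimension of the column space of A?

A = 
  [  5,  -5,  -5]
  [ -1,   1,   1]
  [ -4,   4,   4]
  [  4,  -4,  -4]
dim(Col(A)) = 1

Row reduce:
R2 → R2 + (1/5)·R1
R3 → R3 + (4/5)·R1
R4 → R4 - (4/5)·R1
REF = 
  [  5,  -5,  -5]
  [  0,   0,   0]
  [  0,   0,   0]
  [  0,   0,   0]
Pivot columns: 1 → 1 pivot.
dim(Col(A)) = number of pivot columns = 1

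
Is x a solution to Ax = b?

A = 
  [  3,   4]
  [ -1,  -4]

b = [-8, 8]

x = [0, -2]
Yes

Ax = [-8, 8] = b ✓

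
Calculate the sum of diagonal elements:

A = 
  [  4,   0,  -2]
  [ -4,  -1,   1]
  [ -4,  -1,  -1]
2

tr(A) = 4 + -1 + -1 = 2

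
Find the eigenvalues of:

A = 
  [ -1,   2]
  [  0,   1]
λ = 1, -1

tr(A) = 0, det(A) = -1
Characteristic polynomial: λ² - tr(A)λ + det(A) = λ² - 1
λ² - 1 = (λ + 1)(λ - 1)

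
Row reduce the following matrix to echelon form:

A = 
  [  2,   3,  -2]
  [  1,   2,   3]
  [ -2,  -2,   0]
Row operations:
R2 → R2 - (1/2)·R1
R3 → R3 + (1)·R1
R3 → R3 - (2)·R2

Resulting echelon form:
REF = 
  [  2,   3,  -2]
  [  0, 1/2,   4]
  [  0,   0, -10]

Rank = 3 (number of non-zero pivot rows).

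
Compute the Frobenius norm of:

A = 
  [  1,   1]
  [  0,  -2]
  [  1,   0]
||A||_F = 2.646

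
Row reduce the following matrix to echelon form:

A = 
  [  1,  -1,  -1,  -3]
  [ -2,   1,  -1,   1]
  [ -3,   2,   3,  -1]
Row operations:
R2 → R2 + (2)·R1
R3 → R3 + (3)·R1
R3 → R3 - (1)·R2

Resulting echelon form:
REF = 
  [  1,  -1,  -1,  -3]
  [  0,  -1,  -3,  -5]
  [  0,   0,   3,  -5]

Rank = 3 (number of non-zero pivot rows).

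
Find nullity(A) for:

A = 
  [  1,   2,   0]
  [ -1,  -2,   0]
nullity(A) = 2

Row reduce:
R2 → R2 + (1)·R1
REF = 
  [  1,   2,   0]
  [  0,   0,   0]
Pivot columns: 1 → 1 pivot.
rank(A) = 1, so nullity(A) = 3 - 1 = 2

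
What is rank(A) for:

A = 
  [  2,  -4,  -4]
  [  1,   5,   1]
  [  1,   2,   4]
rank(A) = 3

Row reduce:
R2 → R2 - (1/2)·R1
R3 → R3 - (1/2)·R1
R3 → R3 - (4/7)·R2
REF = 
  [   2,   -4,   -4]
  [   0,    7,    3]
  [   0,    0, 30/7]
Pivot columns: 1, 2, 3 → 3 pivots.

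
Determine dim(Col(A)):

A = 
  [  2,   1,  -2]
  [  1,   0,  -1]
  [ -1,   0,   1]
dim(Col(A)) = 2

Row reduce:
R2 → R2 - (1/2)·R1
R3 → R3 + (1/2)·R1
R3 → R3 + (1)·R2
REF = 
  [   2,    1,   -2]
  [   0, -1/2,    0]
  [   0,    0,    0]
Pivot columns: 1, 2 → 2 pivots.
dim(Col(A)) = number of pivot columns = 2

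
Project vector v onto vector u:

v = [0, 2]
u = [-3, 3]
proj_u(v) = [-1, 1]

v·u = (0)(-3) + (2)(3) = 6
u·u = (-3)² + (3)² = 18
proj_u(v) = (v·u / u·u) × u = (6/18) × u = (1/3) × u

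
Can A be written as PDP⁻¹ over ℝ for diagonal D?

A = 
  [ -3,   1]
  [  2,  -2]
Yes

tr(A) = -5, det(A) = 4
Characteristic polynomial: λ² - tr(A)λ + det(A) = λ² + 5λ + 4
λ² + 5λ + 4 = (λ + 4)(λ + 1)
Eigenvalues: -1, -4
λ=-4: alg. mult. = 1, geom. mult. = 2 - rank(A - (-4)I) = 2 - 1 = 1
λ=-1: alg. mult. = 1, geom. mult. = 2 - rank(A - (-1)I) = 2 - 1 = 1
Sum of geometric multiplicities equals n, so A has n independent eigenvectors.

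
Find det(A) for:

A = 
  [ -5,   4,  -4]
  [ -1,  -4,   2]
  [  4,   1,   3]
Cofactor expansion along row 1:
det(A) = (-5)·((-4)(3) - (2)(1)) - (4)·((-1)(3) - (2)(4)) + (-4)·((-1)(1) - (-4)(4))
  = (-5)(-14) - (4)(-11) + (-4)(15)
  = 54

det(A) = 54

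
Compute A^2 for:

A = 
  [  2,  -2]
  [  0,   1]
A² = A·A:
A²[1,1] = (2)(2) + (-2)(0) = 4
A²[1,2] = (2)(-2) + (-2)(1) = -6
A²[2,1] = (0)(2) + (1)(0) = 0
A²[2,2] = (0)(-2) + (1)(1) = 1
A² = 
  [  4,  -6]
  [  0,   1]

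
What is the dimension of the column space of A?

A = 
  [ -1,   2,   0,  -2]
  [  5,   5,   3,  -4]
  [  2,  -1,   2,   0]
dim(Col(A)) = 3

Row reduce:
R2 → R2 + (5)·R1
R3 → R3 + (2)·R1
R3 → R3 - (1/5)·R2
REF = 
  [  -1,    2,    0,   -2]
  [   0,   15,    3,  -14]
  [   0,    0,  7/5, -6/5]
Pivot columns: 1, 2, 3 → 3 pivots.
dim(Col(A)) = number of pivot columns = 3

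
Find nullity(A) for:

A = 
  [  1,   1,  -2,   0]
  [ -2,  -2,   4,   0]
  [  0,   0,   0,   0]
nullity(A) = 3

Row reduce:
R2 → R2 + (2)·R1
REF = 
  [  1,   1,  -2,   0]
  [  0,   0,   0,   0]
  [  0,   0,   0,   0]
Pivot columns: 1 → 1 pivot.
rank(A) = 1, so nullity(A) = 4 - 1 = 3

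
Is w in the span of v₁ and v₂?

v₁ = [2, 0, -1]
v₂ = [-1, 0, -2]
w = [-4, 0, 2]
Yes

Form the augmented matrix and row-reduce:
[v₁|v₂|w] = 
  [  2,  -1,  -4]
  [  0,   0,   0]
  [ -1,  -2,   2]
R3 → R3 + (1/2)·R1
Swap R2 ↔ R3
REF = 
  [   2,   -1,   -4]
  [   0, -5/2,    0]
  [   0,    0,    0]

No row of the form [0 0 | nonzero], so the system is consistent. Back-substitution gives c₁ = -2, c₂ = 0: w = (-2)·v₁ + (0)·v₂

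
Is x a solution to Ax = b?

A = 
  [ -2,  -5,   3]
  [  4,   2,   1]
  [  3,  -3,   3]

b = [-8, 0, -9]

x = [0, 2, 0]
No

Ax = [-10, 4, -6] ≠ b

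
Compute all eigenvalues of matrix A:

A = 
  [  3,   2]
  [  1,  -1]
tr(A) = 2, det(A) = -5
Characteristic polynomial: λ² - tr(A)λ + det(A) = λ² - 2λ - 5
λ² - 2λ - 5 = 0  ⇒  λ = (2 ± √((-2)² - 4·(-5)))/2 = (2 ± √(24))/2
  = 1 + √6,  1 - √6

λ = 1 + √6, 1 - √6  (≈ 3.449, -1.449)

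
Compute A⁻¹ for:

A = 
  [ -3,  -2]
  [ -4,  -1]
det(A) = (-3)(-1) - (-2)(-4) = -5
For a 2×2 matrix, A⁻¹ = (1/det(A)) · [[d, -b], [-c, a]]
    = (-1/5) · [[-1, 2], [4, -3]]

A⁻¹ = 
  [ 1/5, -2/5]
  [-4/5,  3/5]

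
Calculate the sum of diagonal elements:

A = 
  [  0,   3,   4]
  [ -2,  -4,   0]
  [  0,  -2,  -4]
-8

tr(A) = 0 + -4 + -4 = -8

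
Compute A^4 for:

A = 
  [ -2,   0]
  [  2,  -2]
A^4 = 
  [ 16,   0]
  [-64,  16]

A² = A·A:
A²[1,1] = (-2)(-2) + (0)(2) = 4
A²[1,2] = (-2)(0) + (0)(-2) = 0
A²[2,1] = (2)(-2) + (-2)(2) = -8
A²[2,2] = (2)(0) + (-2)(-2) = 4
A² = 
  [  4,   0]
  [ -8,   4]

A^3 = A^2·A:
A^3[1,1] = (4)(-2) + (0)(2) = -8
A^3[1,2] = (4)(0) + (0)(-2) = 0
A^3[2,1] = (-8)(-2) + (4)(2) = 24
A^3[2,2] = (-8)(0) + (4)(-2) = -8
A^3 = 
  [ -8,   0]
  [ 24,  -8]

A^4 = A^3·A:
A^4[1,1] = (-8)(-2) + (0)(2) = 16
A^4[1,2] = (-8)(0) + (0)(-2) = 0
A^4[2,1] = (24)(-2) + (-8)(2) = -64
A^4[2,2] = (24)(0) + (-8)(-2) = 16
A^4 = 
  [ 16,   0]
  [-64,  16]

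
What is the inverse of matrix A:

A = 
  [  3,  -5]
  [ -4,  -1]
det(A) = (3)(-1) - (-5)(-4) = -23
For a 2×2 matrix, A⁻¹ = (1/det(A)) · [[d, -b], [-c, a]]
    = (-1/23) · [[-1, 5], [4, 3]]

A⁻¹ = 
  [ 1/23, -5/23]
  [-4/23, -3/23]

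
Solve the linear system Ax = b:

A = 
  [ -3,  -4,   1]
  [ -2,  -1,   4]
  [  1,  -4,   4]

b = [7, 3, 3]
x = [-1, -1, 0]

Row reduce the augmented matrix [A|b]:
R2 → R2 - (2/3)·R1
R3 → R3 + (1/3)·R1
R3 → R3 + (16/5)·R2
REF = 
  [  -3,   -4,    1,    7]
  [   0,  5/3, 10/3, -5/3]
  [   0,    0,   15,    0]

Back-substitution:
x₃ = 0 / 15 = 0
x₂ = (-5/3 - (10/3)(0)) / (5/3) = -1
x₁ = (7 - (-4)(-1) - (1)(0)) / (-3) = -1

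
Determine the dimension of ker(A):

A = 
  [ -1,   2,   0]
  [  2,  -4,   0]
nullity(A) = 2

Row reduce:
R2 → R2 + (2)·R1
REF = 
  [ -1,   2,   0]
  [  0,   0,   0]
Pivot columns: 1 → 1 pivot.
rank(A) = 1, so nullity(A) = 3 - 1 = 2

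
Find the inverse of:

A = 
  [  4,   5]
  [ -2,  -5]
det(A) = (4)(-5) - (5)(-2) = -10
For a 2×2 matrix, A⁻¹ = (1/det(A)) · [[d, -b], [-c, a]]
    = (-1/10) · [[-5, -5], [2, 4]]

A⁻¹ = 
  [ 1/2,  1/2]
  [-1/5, -2/5]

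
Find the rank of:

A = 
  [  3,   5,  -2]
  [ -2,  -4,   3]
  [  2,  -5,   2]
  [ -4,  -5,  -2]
rank(A) = 3

Row reduce:
R2 → R2 + (2/3)·R1
R3 → R3 - (2/3)·R1
R4 → R4 + (4/3)·R1
R3 → R3 - (25/2)·R2
R4 → R4 + (5/2)·R2
R4 → R4 - (1/35)·R3
REF = 
  [    3,     5,    -2]
  [    0,  -2/3,   5/3]
  [    0,     0, -35/2]
  [    0,     0,     0]
Pivot columns: 1, 2, 3 → 3 pivots.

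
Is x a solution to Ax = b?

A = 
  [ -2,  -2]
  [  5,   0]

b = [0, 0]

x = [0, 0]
Yes

Ax = [0, 0] = b ✓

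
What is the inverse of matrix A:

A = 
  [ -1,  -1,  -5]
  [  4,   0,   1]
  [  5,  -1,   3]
det(A) = (-1)·((0)(3) - (1)(-1)) - (-1)·((4)(3) - (1)(5)) + (-5)·((4)(-1) - (0)(5))
  = (-1)(1) - (-1)(7) + (-5)(-4)
  = 26
det(A) = 26 ≠ 0, so A is invertible.

Cofactors Cᵢⱼ = (-1)ⁱ⁺ʲ·Mᵢⱼ:
C = 
  [  1,  -7,  -4]
  [  8,  22,  -6]
  [ -1, -19,   4]

adj(A) = Cᵀ:
adj(A) = 
  [  1,   8,  -1]
  [ -7,  22, -19]
  [ -4,  -6,   4]

A⁻¹ = (1/26) · adj(A):
A⁻¹ = 
  [  1/26,   4/13,  -1/26]
  [ -7/26,  11/13, -19/26]
  [ -2/13,  -3/13,   2/13]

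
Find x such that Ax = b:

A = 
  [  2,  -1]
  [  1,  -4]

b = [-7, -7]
Row reduce the augmented matrix [A|b]:
R2 → R2 - (1/2)·R1
REF = 
  [   2,   -1,   -7]
  [   0, -7/2, -7/2]

Back-substitution:
x₂ = (-7/2) / (-7/2) = 1
x₁ = (-7 - (-1)(1)) / 2 = -3

x = [-3, 1]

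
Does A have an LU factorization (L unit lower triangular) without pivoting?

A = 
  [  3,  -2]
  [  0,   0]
Yes.
A[1,1] = 3 ≠ 0, so Gaussian elimination proceeds without a row swap: multiplier ℓ₂₁ = (0)/(3) = 0, and U[2,2] = 0 - (0)(-2) = 0.
L = 
  [  1,   0]
  [  0,   1]
U = 
  [  3,  -2]
  [  0,   0]
Check row 2 of LU: [(0)(3), (0)(-2) + 0] = [0, 0] = row 2 of A ✓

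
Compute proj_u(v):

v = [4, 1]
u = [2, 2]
v·u = (4)(2) + (1)(2) = 10
u·u = (2)² + (2)² = 8
proj_u(v) = (v·u / u·u) × u = (10/8) × u = (5/4) × u

proj_u(v) = [5/2, 5/2]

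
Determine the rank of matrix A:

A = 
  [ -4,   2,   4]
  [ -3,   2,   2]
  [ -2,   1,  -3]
rank(A) = 3

Row reduce:
R2 → R2 - (3/4)·R1
R3 → R3 - (1/2)·R1
REF = 
  [ -4,   2,   4]
  [  0, 1/2,  -1]
  [  0,   0,  -5]
Pivot columns: 1, 2, 3 → 3 pivots.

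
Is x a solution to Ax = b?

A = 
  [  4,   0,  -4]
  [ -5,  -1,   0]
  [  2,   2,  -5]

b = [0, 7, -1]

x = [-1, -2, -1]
Yes

Ax = [0, 7, -1] = b ✓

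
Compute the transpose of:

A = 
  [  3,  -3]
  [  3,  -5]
Aᵀ = 
  [  3,   3]
  [ -3,  -5]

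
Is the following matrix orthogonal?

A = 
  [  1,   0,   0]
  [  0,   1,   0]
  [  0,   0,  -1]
Yes

AᵀA = 
  [  1,   0,   0]
  [  0,   1,   0]
  [  0,   0,   1]
= I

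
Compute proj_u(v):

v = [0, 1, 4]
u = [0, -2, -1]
proj_u(v) = [0, 12/5, 6/5]

v·u = (0)(0) + (1)(-2) + (4)(-1) = -6
u·u = (0)² + (-2)² + (-1)² = 5
proj_u(v) = (v·u / u·u) × u = (-6/5) × u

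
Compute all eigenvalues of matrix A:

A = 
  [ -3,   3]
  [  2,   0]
λ = (-3 + √33)/2, (-3 - √33)/2  (≈ 1.372, -4.372)

tr(A) = -3, det(A) = -6
Characteristic polynomial: λ² - tr(A)λ + det(A) = λ² + 3λ - 6
λ² + 3λ - 6 = 0  ⇒  λ = (-3 ± √((3)² - 4·(-6)))/2 = (-3 ± √(33))/2
  = (-3 + √33)/2,  (-3 - √33)/2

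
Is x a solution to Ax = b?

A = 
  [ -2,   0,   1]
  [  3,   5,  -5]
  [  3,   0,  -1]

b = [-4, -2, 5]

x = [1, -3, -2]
Yes

Ax = [-4, -2, 5] = b ✓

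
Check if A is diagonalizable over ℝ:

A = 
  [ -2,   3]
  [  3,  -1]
Yes

tr(A) = -3, det(A) = -7
Characteristic polynomial: λ² - tr(A)λ + det(A) = λ² + 3λ - 7
λ² + 3λ - 7 = 0  ⇒  λ = (-3 ± √((3)² - 4·(-7)))/2 = (-3 ± √(37))/2
  = (-3 + √37)/2,  (-3 - √37)/2
Eigenvalues: (-3 + √37)/2, (-3 - √37)/2  (≈ 1.541, -4.541)
The two irrational eigenvalues are distinct (simple), so each has alg. mult. = geom. mult. = 1.
Sum of geometric multiplicities equals n, so A has n independent eigenvectors.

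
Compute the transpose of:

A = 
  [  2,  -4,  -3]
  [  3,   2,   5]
Aᵀ = 
  [  2,   3]
  [ -4,   2]
  [ -3,   5]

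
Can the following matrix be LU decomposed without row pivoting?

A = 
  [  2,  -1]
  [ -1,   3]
Yes.
A[1,1] = 2 ≠ 0, so Gaussian elimination proceeds without a row swap: multiplier ℓ₂₁ = (-1)/(2) = -1/2, and U[2,2] = 3 - (-1/2)(-1) = 5/2.
L = 
  [   1,    0]
  [-1/2,    1]
U = 
  [  2,  -1]
  [  0, 5/2]
Check row 2 of LU: [(-1/2)(2), (-1/2)(-1) + (5/2)] = [-1, 3] = row 2 of A ✓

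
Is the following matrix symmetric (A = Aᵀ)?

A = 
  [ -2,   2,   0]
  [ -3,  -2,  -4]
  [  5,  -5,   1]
No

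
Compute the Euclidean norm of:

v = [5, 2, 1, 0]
5.477

||v||₂ = √((5)² + (2)² + (1)² + (0)²) = √30 = 5.477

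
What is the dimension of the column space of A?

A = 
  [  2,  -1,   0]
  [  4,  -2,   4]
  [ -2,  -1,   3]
dim(Col(A)) = 3

Row reduce:
R2 → R2 - (2)·R1
R3 → R3 + (1)·R1
Swap R2 ↔ R3
REF = 
  [  2,  -1,   0]
  [  0,  -2,   3]
  [  0,   0,   4]
Pivot columns: 1, 2, 3 → 3 pivots.
dim(Col(A)) = number of pivot columns = 3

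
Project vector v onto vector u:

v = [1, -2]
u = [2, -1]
v·u = (1)(2) + (-2)(-1) = 4
u·u = (2)² + (-1)² = 5
proj_u(v) = (v·u / u·u) × u = (4/5) × u

proj_u(v) = [8/5, -4/5]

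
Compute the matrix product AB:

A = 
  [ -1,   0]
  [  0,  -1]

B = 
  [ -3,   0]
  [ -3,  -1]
A is 2×2 and B is 2×2, so AB is 2×2. Each entry is (row of A)·(column of B):
AB[1,1] = (-1)(-3) + (0)(-3) = 3
AB[1,2] = (-1)(0) + (0)(-1) = 0
AB[2,1] = (0)(-3) + (-1)(-3) = 3
AB[2,2] = (0)(0) + (-1)(-1) = 1

AB = 
  [  3,   0]
  [  3,   1]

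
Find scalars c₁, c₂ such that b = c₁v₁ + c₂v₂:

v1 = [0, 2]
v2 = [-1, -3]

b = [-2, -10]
c1 = -2, c2 = 2

b = -2·v1 + 2·v2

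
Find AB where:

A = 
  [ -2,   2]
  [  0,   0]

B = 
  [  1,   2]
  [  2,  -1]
A is 2×2 and B is 2×2, so AB is 2×2. Each entry is (row of A)·(column of B):
AB[1,1] = (-2)(1) + (2)(2) = 2
AB[1,2] = (-2)(2) + (2)(-1) = -6
AB[2,1] = (0)(1) + (0)(2) = 0
AB[2,2] = (0)(2) + (0)(-1) = 0

AB = 
  [  2,  -6]
  [  0,   0]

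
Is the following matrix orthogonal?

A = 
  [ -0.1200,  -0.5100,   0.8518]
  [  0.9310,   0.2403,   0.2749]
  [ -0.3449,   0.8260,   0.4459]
Yes

AᵀA = 
  [  1.0001,   0,  -0.0001]
  [  0,   1.0001,   0]
  [ -0.0001,   0,   1]
≈ I (equal to I up to the 4-dp rounding of the entries)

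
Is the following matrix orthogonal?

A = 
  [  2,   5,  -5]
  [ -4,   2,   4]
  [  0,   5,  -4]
No

AᵀA = 
  [ 20,   2, -26]
  [  2,  54, -37]
  [-26, -37,  57]
≠ I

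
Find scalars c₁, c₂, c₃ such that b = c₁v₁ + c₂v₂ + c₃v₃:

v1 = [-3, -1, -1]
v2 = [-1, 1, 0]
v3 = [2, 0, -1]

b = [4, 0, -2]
c1 = 0, c2 = 0, c3 = 2

b = 0·v1 + 0·v2 + 2·v3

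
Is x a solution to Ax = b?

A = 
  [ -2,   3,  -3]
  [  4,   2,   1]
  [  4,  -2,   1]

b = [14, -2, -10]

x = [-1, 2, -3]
No

Ax = [17, -3, -11] ≠ b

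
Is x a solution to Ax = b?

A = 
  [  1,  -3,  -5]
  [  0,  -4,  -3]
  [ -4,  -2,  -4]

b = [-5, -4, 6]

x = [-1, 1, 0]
No

Ax = [-4, -4, 2] ≠ b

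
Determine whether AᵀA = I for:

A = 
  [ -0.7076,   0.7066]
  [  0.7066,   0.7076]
Yes

AᵀA = 
  [  1,   0]
  [  0,   1]
≈ I (equal to I up to the 4-dp rounding of the entries)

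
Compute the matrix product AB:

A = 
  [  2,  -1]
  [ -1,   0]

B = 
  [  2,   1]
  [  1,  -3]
AB = 
  [  3,   5]
  [ -2,  -1]

A is 2×2 and B is 2×2, so AB is 2×2. Each entry is (row of A)·(column of B):
AB[1,1] = (2)(2) + (-1)(1) = 3
AB[1,2] = (2)(1) + (-1)(-3) = 5
AB[2,1] = (-1)(2) + (0)(1) = -2
AB[2,2] = (-1)(1) + (0)(-3) = -1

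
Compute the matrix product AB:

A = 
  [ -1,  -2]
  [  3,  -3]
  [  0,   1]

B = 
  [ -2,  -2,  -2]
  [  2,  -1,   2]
A is 3×2 and B is 2×3, so AB is 3×3. Each entry is (row of A)·(column of B):
AB[1,1] = (-1)(-2) + (-2)(2) = -2
AB[1,2] = (-1)(-2) + (-2)(-1) = 4
AB[1,3] = (-1)(-2) + (-2)(2) = -2
AB[2,1] = (3)(-2) + (-3)(2) = -12
AB[2,2] = (3)(-2) + (-3)(-1) = -3
AB[2,3] = (3)(-2) + (-3)(2) = -12
AB[3,1] = (0)(-2) + (1)(2) = 2
AB[3,2] = (0)(-2) + (1)(-1) = -1
AB[3,3] = (0)(-2) + (1)(2) = 2

AB = 
  [ -2,   4,  -2]
  [-12,  -3, -12]
  [  2,  -1,   2]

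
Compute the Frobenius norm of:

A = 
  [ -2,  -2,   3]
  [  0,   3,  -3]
||A||_F = 5.916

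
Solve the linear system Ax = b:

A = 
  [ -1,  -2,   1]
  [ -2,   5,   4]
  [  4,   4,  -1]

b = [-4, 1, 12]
Row reduce the augmented matrix [A|b]:
R2 → R2 - (2)·R1
R3 → R3 + (4)·R1
R3 → R3 + (4/9)·R2
REF = 
  [  -1,   -2,    1,   -4]
  [   0,    9,    2,    9]
  [   0,    0, 35/9,    0]

Back-substitution:
x₃ = 0 / (35/9) = 0
x₂ = (9 - (2)(0)) / 9 = 1
x₁ = (-4 - (-2)(1) - (1)(0)) / (-1) = 2

x = [2, 1, 0]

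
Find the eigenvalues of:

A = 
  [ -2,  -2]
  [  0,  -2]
λ = -2, -2

tr(A) = -4, det(A) = 4
Characteristic polynomial: λ² - tr(A)λ + det(A) = λ² + 4λ + 4
λ² + 4λ + 4 = (λ + 2)²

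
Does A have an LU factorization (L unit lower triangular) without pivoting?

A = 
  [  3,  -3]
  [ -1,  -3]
Yes.
A[1,1] = 3 ≠ 0, so Gaussian elimination proceeds without a row swap: multiplier ℓ₂₁ = (-1)/(3) = -1/3, and U[2,2] = -3 - (-1/3)(-3) = -4.
L = 
  [   1,    0]
  [-1/3,    1]
U = 
  [  3,  -3]
  [  0,  -4]
Check row 2 of LU: [(-1/3)(3), (-1/3)(-3) + (-4)] = [-1, -3] = row 2 of A ✓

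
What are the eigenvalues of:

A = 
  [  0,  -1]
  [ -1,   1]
λ = (1 + √5)/2, (1 - √5)/2  (≈ 1.618, -0.618)

tr(A) = 1, det(A) = -1
Characteristic polynomial: λ² - tr(A)λ + det(A) = λ² - λ - 1
λ² - λ - 1 = 0  ⇒  λ = (1 ± √((-1)² - 4·(-1)))/2 = (1 ± √(5))/2
  = (1 + √5)/2,  (1 - √5)/2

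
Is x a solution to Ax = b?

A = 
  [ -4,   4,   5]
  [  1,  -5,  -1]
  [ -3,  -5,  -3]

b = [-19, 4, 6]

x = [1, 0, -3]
Yes

Ax = [-19, 4, 6] = b ✓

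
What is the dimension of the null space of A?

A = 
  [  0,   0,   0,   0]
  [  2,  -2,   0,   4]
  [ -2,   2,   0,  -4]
nullity(A) = 3

Row reduce:
Swap R1 ↔ R2
R3 → R3 + (1)·R1
REF = 
  [  2,  -2,   0,   4]
  [  0,   0,   0,   0]
  [  0,   0,   0,   0]
Pivot columns: 1 → 1 pivot.
rank(A) = 1, so nullity(A) = 4 - 1 = 3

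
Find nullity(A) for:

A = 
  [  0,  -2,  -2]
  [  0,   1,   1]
nullity(A) = 2

Row reduce:
R2 → R2 + (1/2)·R1
REF = 
  [  0,  -2,  -2]
  [  0,   0,   0]
Pivot columns: 2 → 1 pivot.
rank(A) = 1, so nullity(A) = 3 - 1 = 2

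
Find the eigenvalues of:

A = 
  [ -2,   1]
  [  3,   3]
λ = (1 + √37)/2, (1 - √37)/2  (≈ 3.541, -2.541)

tr(A) = 1, det(A) = -9
Characteristic polynomial: λ² - tr(A)λ + det(A) = λ² - λ - 9
λ² - λ - 9 = 0  ⇒  λ = (1 ± √((-1)² - 4·(-9)))/2 = (1 ± √(37))/2
  = (1 + √37)/2,  (1 - √37)/2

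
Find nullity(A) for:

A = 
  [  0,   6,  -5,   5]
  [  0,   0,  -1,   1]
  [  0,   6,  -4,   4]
nullity(A) = 2

Row reduce:
R3 → R3 - (1)·R1
R3 → R3 + (1)·R2
REF = 
  [  0,   6,  -5,   5]
  [  0,   0,  -1,   1]
  [  0,   0,   0,   0]
Pivot columns: 2, 3 → 2 pivots.
rank(A) = 2, so nullity(A) = 4 - 2 = 2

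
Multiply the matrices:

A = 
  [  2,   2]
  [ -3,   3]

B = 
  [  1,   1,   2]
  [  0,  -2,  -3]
AB = 
  [  2,  -2,  -2]
  [ -3,  -9, -15]

A is 2×2 and B is 2×3, so AB is 2×3. Each entry is (row of A)·(column of B):
AB[1,1] = (2)(1) + (2)(0) = 2
AB[1,2] = (2)(1) + (2)(-2) = -2
AB[1,3] = (2)(2) + (2)(-3) = -2
AB[2,1] = (-3)(1) + (3)(0) = -3
AB[2,2] = (-3)(1) + (3)(-2) = -9
AB[2,3] = (-3)(2) + (3)(-3) = -15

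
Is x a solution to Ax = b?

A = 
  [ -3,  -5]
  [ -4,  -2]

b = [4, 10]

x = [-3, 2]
No

Ax = [-1, 8] ≠ b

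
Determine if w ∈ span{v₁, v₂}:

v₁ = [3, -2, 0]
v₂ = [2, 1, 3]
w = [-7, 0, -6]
Yes

Form the augmented matrix and row-reduce:
[v₁|v₂|w] = 
  [  3,   2,  -7]
  [ -2,   1,   0]
  [  0,   3,  -6]
R2 → R2 + (2/3)·R1
R3 → R3 - (9/7)·R2
REF = 
  [    3,     2,    -7]
  [    0,   7/3, -14/3]
  [    0,     0,     0]

No row of the form [0 0 | nonzero], so the system is consistent. Back-substitution gives c₁ = -1, c₂ = -2: w = (-1)·v₁ + (-2)·v₂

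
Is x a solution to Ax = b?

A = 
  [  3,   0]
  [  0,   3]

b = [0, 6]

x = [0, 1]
No

Ax = [0, 3] ≠ b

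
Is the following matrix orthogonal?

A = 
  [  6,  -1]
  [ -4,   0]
No

AᵀA = 
  [ 52,  -6]
  [ -6,   1]
≠ I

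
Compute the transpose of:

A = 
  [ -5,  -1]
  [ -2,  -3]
Aᵀ = 
  [ -5,  -2]
  [ -1,  -3]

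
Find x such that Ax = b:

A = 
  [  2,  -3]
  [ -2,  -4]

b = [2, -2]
Row reduce the augmented matrix [A|b]:
R2 → R2 + (1)·R1
REF = 
  [  2,  -3,   2]
  [  0,  -7,   0]

Back-substitution:
x₂ = 0 / (-7) = 0
x₁ = (2 - (-3)(0)) / 2 = 1

x = [1, 0]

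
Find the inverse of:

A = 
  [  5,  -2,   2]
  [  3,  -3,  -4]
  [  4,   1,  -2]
det(A) = (5)·((-3)(-2) - (-4)(1)) - (-2)·((3)(-2) - (-4)(4)) + (2)·((3)(1) - (-3)(4))
  = (5)(10) - (-2)(10) + (2)(15)
  = 100
det(A) = 100 ≠ 0, so A is invertible.

Cofactors Cᵢⱼ = (-1)ⁱ⁺ʲ·Mᵢⱼ:
C = 
  [ 10, -10,  15]
  [ -2, -18, -13]
  [ 14,  26,  -9]

adj(A) = Cᵀ:
adj(A) = 
  [ 10,  -2,  14]
  [-10, -18,  26]
  [ 15, -13,  -9]

A⁻¹ = (1/100) · adj(A):
A⁻¹ = 
  [   1/10,   -1/50,    7/50]
  [  -1/10,   -9/50,   13/50]
  [   3/20, -13/100,  -9/100]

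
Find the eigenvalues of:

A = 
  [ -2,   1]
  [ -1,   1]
tr(A) = -1, det(A) = -1
Characteristic polynomial: λ² - tr(A)λ + det(A) = λ² + λ - 1
λ² + λ - 1 = 0  ⇒  λ = (-1 ± √((1)² - 4·(-1)))/2 = (-1 ± √(5))/2
  = (-1 + √5)/2,  (-1 - √5)/2

λ = (-1 + √5)/2, (-1 - √5)/2  (≈ 0.618, -1.618)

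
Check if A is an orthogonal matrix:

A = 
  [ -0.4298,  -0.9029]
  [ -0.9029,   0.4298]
Yes

AᵀA = 
  [  1,   0]
  [  0,   1]
≈ I (equal to I up to the 4-dp rounding of the entries)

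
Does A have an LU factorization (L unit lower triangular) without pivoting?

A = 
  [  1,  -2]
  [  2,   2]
Yes.
A[1,1] = 1 ≠ 0, so Gaussian elimination proceeds without a row swap: multiplier ℓ₂₁ = (2)/(1) = 2, and U[2,2] = 2 - (2)(-2) = 6.
L = 
  [  1,   0]
  [  2,   1]
U = 
  [  1,  -2]
  [  0,   6]
Check row 2 of LU: [(2)(1), (2)(-2) + 6] = [2, 2] = row 2 of A ✓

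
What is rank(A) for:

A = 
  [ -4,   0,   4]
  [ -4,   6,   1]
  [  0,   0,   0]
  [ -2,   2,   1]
rank(A) = 2

Row reduce:
R2 → R2 - (1)·R1
R4 → R4 - (1/2)·R1
R4 → R4 - (1/3)·R2
REF = 
  [ -4,   0,   4]
  [  0,   6,  -3]
  [  0,   0,   0]
  [  0,   0,   0]
Pivot columns: 1, 2 → 2 pivots.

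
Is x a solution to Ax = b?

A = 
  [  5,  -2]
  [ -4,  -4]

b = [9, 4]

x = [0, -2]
No

Ax = [4, 8] ≠ b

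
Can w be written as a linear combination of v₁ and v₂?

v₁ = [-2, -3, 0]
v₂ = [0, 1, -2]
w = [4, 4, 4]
Yes

Form the augmented matrix and row-reduce:
[v₁|v₂|w] = 
  [ -2,   0,   4]
  [ -3,   1,   4]
  [  0,  -2,   4]
R2 → R2 - (3/2)·R1
R3 → R3 + (2)·R2
REF = 
  [ -2,   0,   4]
  [  0,   1,  -2]
  [  0,   0,   0]

No row of the form [0 0 | nonzero], so the system is consistent. Back-substitution gives c₁ = -2, c₂ = -2: w = (-2)·v₁ + (-2)·v₂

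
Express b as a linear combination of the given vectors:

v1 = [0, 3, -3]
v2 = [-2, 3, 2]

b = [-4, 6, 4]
c1 = 0, c2 = 2

b = 0·v1 + 2·v2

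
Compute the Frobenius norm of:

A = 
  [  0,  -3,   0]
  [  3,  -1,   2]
||A||_F = 4.796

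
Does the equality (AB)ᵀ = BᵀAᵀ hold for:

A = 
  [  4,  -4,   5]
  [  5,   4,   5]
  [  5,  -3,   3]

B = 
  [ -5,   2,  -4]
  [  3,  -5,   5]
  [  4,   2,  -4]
Yes

(AB)ᵀ = 
  [-12,   7, -22]
  [ 38,   0,  31]
  [-56, -20, -47]

BᵀAᵀ = 
  [-12,   7, -22]
  [ 38,   0,  31]
  [-56, -20, -47]

Both sides are equal — this is the standard identity (AB)ᵀ = BᵀAᵀ, which holds for all A, B.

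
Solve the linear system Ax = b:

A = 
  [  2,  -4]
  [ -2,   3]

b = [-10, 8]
Row reduce the augmented matrix [A|b]:
R2 → R2 + (1)·R1
REF = 
  [  2,  -4, -10]
  [  0,  -1,  -2]

Back-substitution:
x₂ = (-2) / (-1) = 2
x₁ = (-10 - (-4)(2)) / 2 = -1

x = [-1, 2]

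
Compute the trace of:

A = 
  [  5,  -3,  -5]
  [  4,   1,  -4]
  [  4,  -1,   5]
11

tr(A) = 5 + 1 + 5 = 11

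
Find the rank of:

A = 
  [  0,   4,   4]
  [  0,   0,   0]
Row reduce:
(no row operations needed)
REF = 
  [  0,   4,   4]
  [  0,   0,   0]
Pivot columns: 2 → 1 pivot.

rank(A) = 1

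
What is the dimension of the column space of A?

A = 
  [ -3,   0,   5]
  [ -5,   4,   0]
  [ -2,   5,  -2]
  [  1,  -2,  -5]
Row reduce:
R2 → R2 - (5/3)·R1
R3 → R3 - (2/3)·R1
R4 → R4 + (1/3)·R1
R3 → R3 - (5/4)·R2
R4 → R4 + (1/2)·R2
R4 → R4 + (90/61)·R3
REF = 
  [   -3,     0,     5]
  [    0,     4, -25/3]
  [    0,     0, 61/12]
  [    0,     0,     0]
Pivot columns: 1, 2, 3 → 3 pivots.
dim(Col(A)) = number of pivot columns = 3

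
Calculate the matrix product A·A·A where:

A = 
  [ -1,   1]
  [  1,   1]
A² = A·A:
A²[1,1] = (-1)(-1) + (1)(1) = 2
A²[1,2] = (-1)(1) + (1)(1) = 0
A²[2,1] = (1)(-1) + (1)(1) = 0
A²[2,2] = (1)(1) + (1)(1) = 2
A² = 
  [  2,   0]
  [  0,   2]

A^3 = A^2·A:
A^3[1,1] = (2)(-1) + (0)(1) = -2
A^3[1,2] = (2)(1) + (0)(1) = 2
A^3[2,1] = (0)(-1) + (2)(1) = 2
A^3[2,2] = (0)(1) + (2)(1) = 2
A^3 = 
  [ -2,   2]
  [  2,   2]

Therefore
A^3 = 
  [ -2,   2]
  [  2,   2]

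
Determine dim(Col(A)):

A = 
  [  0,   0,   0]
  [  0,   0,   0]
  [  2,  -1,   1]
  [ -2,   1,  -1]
dim(Col(A)) = 1

Row reduce:
Swap R1 ↔ R3
R4 → R4 + (1)·R1
REF = 
  [  2,  -1,   1]
  [  0,   0,   0]
  [  0,   0,   0]
  [  0,   0,   0]
Pivot columns: 1 → 1 pivot.
dim(Col(A)) = number of pivot columns = 1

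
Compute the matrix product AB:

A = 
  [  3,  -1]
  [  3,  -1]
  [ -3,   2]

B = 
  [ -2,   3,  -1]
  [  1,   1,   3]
AB = 
  [ -7,   8,  -6]
  [ -7,   8,  -6]
  [  8,  -7,   9]

A is 3×2 and B is 2×3, so AB is 3×3. Each entry is (row of A)·(column of B):
AB[1,1] = (3)(-2) + (-1)(1) = -7
AB[1,2] = (3)(3) + (-1)(1) = 8
AB[1,3] = (3)(-1) + (-1)(3) = -6
AB[2,1] = (3)(-2) + (-1)(1) = -7
AB[2,2] = (3)(3) + (-1)(1) = 8
AB[2,3] = (3)(-1) + (-1)(3) = -6
AB[3,1] = (-3)(-2) + (2)(1) = 8
AB[3,2] = (-3)(3) + (2)(1) = -7
AB[3,3] = (-3)(-1) + (2)(3) = 9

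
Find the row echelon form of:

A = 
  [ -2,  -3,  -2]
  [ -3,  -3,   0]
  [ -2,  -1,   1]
Row operations:
R2 → R2 - (3/2)·R1
R3 → R3 - (1)·R1
R3 → R3 - (4/3)·R2

Resulting echelon form:
REF = 
  [ -2,  -3,  -2]
  [  0, 3/2,   3]
  [  0,   0,  -1]

Rank = 3 (number of non-zero pivot rows).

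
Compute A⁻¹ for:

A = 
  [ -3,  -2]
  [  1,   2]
det(A) = (-3)(2) - (-2)(1) = -4
For a 2×2 matrix, A⁻¹ = (1/det(A)) · [[d, -b], [-c, a]]
    = (-1/4) · [[2, 2], [-1, -3]]

A⁻¹ = 
  [-1/2, -1/2]
  [ 1/4,  3/4]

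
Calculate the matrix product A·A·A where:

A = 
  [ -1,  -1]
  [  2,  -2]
A² = A·A:
A²[1,1] = (-1)(-1) + (-1)(2) = -1
A²[1,2] = (-1)(-1) + (-1)(-2) = 3
A²[2,1] = (2)(-1) + (-2)(2) = -6
A²[2,2] = (2)(-1) + (-2)(-2) = 2
A² = 
  [ -1,   3]
  [ -6,   2]

A^3 = A^2·A:
A^3[1,1] = (-1)(-1) + (3)(2) = 7
A^3[1,2] = (-1)(-1) + (3)(-2) = -5
A^3[2,1] = (-6)(-1) + (2)(2) = 10
A^3[2,2] = (-6)(-1) + (2)(-2) = 2
A^3 = 
  [  7,  -5]
  [ 10,   2]

Therefore
A^3 = 
  [  7,  -5]
  [ 10,   2]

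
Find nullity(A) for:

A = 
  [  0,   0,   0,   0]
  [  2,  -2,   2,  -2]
nullity(A) = 3

Row reduce:
Swap R1 ↔ R2
REF = 
  [  2,  -2,   2,  -2]
  [  0,   0,   0,   0]
Pivot columns: 1 → 1 pivot.
rank(A) = 1, so nullity(A) = 4 - 1 = 3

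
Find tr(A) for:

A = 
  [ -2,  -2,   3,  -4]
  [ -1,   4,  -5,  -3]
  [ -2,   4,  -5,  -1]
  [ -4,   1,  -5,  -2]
-5

tr(A) = -2 + 4 + -5 + -2 = -5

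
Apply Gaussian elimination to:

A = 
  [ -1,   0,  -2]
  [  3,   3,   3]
Row operations:
R2 → R2 + (3)·R1

Resulting echelon form:
REF = 
  [ -1,   0,  -2]
  [  0,   3,  -3]

Rank = 2 (number of non-zero pivot rows).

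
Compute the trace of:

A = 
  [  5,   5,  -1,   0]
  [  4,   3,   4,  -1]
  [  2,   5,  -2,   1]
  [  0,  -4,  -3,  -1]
5

tr(A) = 5 + 3 + -2 + -1 = 5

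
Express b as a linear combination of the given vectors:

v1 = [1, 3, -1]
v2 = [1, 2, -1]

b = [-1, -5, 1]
c1 = -3, c2 = 2

b = -3·v1 + 2·v2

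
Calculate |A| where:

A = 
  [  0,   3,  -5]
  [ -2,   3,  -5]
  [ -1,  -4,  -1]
Cofactor expansion along row 1:
det(A) = (0)·((3)(-1) - (-5)(-4)) - (3)·((-2)(-1) - (-5)(-1)) + (-5)·((-2)(-4) - (3)(-1))
  = (0)(-23) - (3)(-3) + (-5)(11)
  = -46

det(A) = -46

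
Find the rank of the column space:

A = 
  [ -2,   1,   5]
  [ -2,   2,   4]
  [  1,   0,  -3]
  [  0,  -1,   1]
Row reduce:
R2 → R2 - (1)·R1
R3 → R3 + (1/2)·R1
R3 → R3 - (1/2)·R2
R4 → R4 + (1)·R2
REF = 
  [ -2,   1,   5]
  [  0,   1,  -1]
  [  0,   0,   0]
  [  0,   0,   0]
Pivot columns: 1, 2 → 2 pivots.
dim(Col(A)) = number of pivot columns = 2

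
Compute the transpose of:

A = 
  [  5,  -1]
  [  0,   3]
Aᵀ = 
  [  5,   0]
  [ -1,   3]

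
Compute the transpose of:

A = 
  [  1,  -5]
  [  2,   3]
Aᵀ = 
  [  1,   2]
  [ -5,   3]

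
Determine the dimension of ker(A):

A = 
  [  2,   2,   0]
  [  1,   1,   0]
nullity(A) = 2

Row reduce:
R2 → R2 - (1/2)·R1
REF = 
  [  2,   2,   0]
  [  0,   0,   0]
Pivot columns: 1 → 1 pivot.
rank(A) = 1, so nullity(A) = 3 - 1 = 2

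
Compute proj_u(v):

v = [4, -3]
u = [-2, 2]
v·u = (4)(-2) + (-3)(2) = -14
u·u = (-2)² + (2)² = 8
proj_u(v) = (v·u / u·u) × u = (-14/8) × u = (-7/4) × u

proj_u(v) = [7/2, -7/2]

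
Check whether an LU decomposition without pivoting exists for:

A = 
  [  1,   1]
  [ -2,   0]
Yes.
A[1,1] = 1 ≠ 0, so Gaussian elimination proceeds without a row swap: multiplier ℓ₂₁ = (-2)/(1) = -2, and U[2,2] = 0 - (-2)(1) = 2.
L = 
  [  1,   0]
  [ -2,   1]
U = 
  [  1,   1]
  [  0,   2]
Check row 2 of LU: [(-2)(1), (-2)(1) + 2] = [-2, 0] = row 2 of A ✓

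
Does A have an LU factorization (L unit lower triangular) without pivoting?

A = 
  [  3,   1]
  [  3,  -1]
Yes.
A[1,1] = 3 ≠ 0, so Gaussian elimination proceeds without a row swap: multiplier ℓ₂₁ = (3)/(3) = 1, and U[2,2] = -1 - (1)(1) = -2.
L = 
  [  1,   0]
  [  1,   1]
U = 
  [  3,   1]
  [  0,  -2]
Check row 2 of LU: [(1)(3), (1)(1) + (-2)] = [3, -1] = row 2 of A ✓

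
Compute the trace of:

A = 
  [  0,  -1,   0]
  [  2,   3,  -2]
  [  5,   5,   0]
3

tr(A) = 0 + 3 + 0 = 3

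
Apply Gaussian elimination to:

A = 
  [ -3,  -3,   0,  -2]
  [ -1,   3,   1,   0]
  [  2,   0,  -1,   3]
Row operations:
R2 → R2 - (1/3)·R1
R3 → R3 + (2/3)·R1
R3 → R3 + (1/2)·R2

Resulting echelon form:
REF = 
  [  -3,   -3,    0,   -2]
  [   0,    4,    1,  2/3]
  [   0,    0, -1/2,    2]

Rank = 3 (number of non-zero pivot rows).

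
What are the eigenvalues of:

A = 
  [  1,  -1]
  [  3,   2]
tr(A) = 3, det(A) = 5
Characteristic polynomial: λ² - tr(A)λ + det(A) = λ² - 3λ + 5
λ² - 3λ + 5 = 0  ⇒  λ = (3 ± √((-3)² - 4·(5)))/2 = (3 ± √(-11))/2
  = (3 + i√11)/2,  (3 - i√11)/2

λ = (3 + i√11)/2, (3 - i√11)/2  (≈ 1.5 + 1.658i, 1.5 - 1.658i)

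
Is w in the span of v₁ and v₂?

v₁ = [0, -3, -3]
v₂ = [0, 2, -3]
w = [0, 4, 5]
Yes

Form the augmented matrix and row-reduce:
[v₁|v₂|w] = 
  [  0,   0,   0]
  [ -3,   2,   4]
  [ -3,  -3,   5]
Swap R1 ↔ R2
R3 → R3 - (1)·R1
Swap R2 ↔ R3
REF = 
  [ -3,   2,   4]
  [  0,  -5,   1]
  [  0,   0,   0]

No row of the form [0 0 | nonzero], so the system is consistent. Back-substitution gives c₁ = -22/15, c₂ = -1/5: w = (-22/15)·v₁ + (-1/5)·v₂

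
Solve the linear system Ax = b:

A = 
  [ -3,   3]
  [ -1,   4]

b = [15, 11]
Row reduce the augmented matrix [A|b]:
R2 → R2 - (1/3)·R1
REF = 
  [ -3,   3,  15]
  [  0,   3,   6]

Back-substitution:
x₂ = 6 / 3 = 2
x₁ = (15 - (3)(2)) / (-3) = -3

x = [-3, 2]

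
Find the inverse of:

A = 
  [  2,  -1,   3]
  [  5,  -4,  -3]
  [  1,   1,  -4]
det(A) = (2)·((-4)(-4) - (-3)(1)) - (-1)·((5)(-4) - (-3)(1)) + (3)·((5)(1) - (-4)(1))
  = (2)(19) - (-1)(-17) + (3)(9)
  = 48
det(A) = 48 ≠ 0, so A is invertible.

Cofactors Cᵢⱼ = (-1)ⁱ⁺ʲ·Mᵢⱼ:
C = 
  [ 19,  17,   9]
  [ -1, -11,  -3]
  [ 15,  21,  -3]

adj(A) = Cᵀ:
adj(A) = 
  [ 19,  -1,  15]
  [ 17, -11,  21]
  [  9,  -3,  -3]

A⁻¹ = (1/48) · adj(A):
A⁻¹ = 
  [ 19/48,  -1/48,   5/16]
  [ 17/48, -11/48,   7/16]
  [  3/16,  -1/16,  -1/16]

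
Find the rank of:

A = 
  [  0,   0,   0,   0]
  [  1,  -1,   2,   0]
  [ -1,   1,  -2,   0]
rank(A) = 1

Row reduce:
Swap R1 ↔ R2
R3 → R3 + (1)·R1
REF = 
  [  1,  -1,   2,   0]
  [  0,   0,   0,   0]
  [  0,   0,   0,   0]
Pivot columns: 1 → 1 pivot.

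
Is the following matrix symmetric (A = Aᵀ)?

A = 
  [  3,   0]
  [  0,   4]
Yes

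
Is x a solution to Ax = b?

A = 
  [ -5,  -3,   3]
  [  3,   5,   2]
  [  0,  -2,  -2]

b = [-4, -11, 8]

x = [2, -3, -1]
Yes

Ax = [-4, -11, 8] = b ✓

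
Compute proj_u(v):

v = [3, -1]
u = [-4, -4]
v·u = (3)(-4) + (-1)(-4) = -8
u·u = (-4)² + (-4)² = 32
proj_u(v) = (v·u / u·u) × u = (-8/32) × u = (-1/4) × u

proj_u(v) = [1, 1]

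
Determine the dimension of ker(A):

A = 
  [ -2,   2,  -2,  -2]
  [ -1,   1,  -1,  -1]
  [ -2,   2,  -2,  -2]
nullity(A) = 3

Row reduce:
R2 → R2 - (1/2)·R1
R3 → R3 - (1)·R1
REF = 
  [ -2,   2,  -2,  -2]
  [  0,   0,   0,   0]
  [  0,   0,   0,   0]
Pivot columns: 1 → 1 pivot.
rank(A) = 1, so nullity(A) = 4 - 1 = 3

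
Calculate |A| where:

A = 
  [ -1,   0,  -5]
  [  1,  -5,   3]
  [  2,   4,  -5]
Cofactor expansion along row 1:
det(A) = (-1)·((-5)(-5) - (3)(4)) - (0)·((1)(-5) - (3)(2)) + (-5)·((1)(4) - (-5)(2))
  = (-1)(13) - (0)(-11) + (-5)(14)
  = -83

det(A) = -83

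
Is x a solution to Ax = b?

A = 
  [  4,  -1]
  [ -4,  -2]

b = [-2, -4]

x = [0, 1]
No

Ax = [-1, -2] ≠ b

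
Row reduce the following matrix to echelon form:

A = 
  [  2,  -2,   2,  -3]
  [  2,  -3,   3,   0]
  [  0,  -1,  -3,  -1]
Row operations:
R2 → R2 - (1)·R1
R3 → R3 - (1)·R2

Resulting echelon form:
REF = 
  [  2,  -2,   2,  -3]
  [  0,  -1,   1,   3]
  [  0,   0,  -4,  -4]

Rank = 3 (number of non-zero pivot rows).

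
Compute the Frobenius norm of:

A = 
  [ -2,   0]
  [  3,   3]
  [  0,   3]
||A||_F = 5.568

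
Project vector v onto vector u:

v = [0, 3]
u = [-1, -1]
proj_u(v) = [3/2, 3/2]

v·u = (0)(-1) + (3)(-1) = -3
u·u = (-1)² + (-1)² = 2
proj_u(v) = (v·u / u·u) × u = (-3/2) × u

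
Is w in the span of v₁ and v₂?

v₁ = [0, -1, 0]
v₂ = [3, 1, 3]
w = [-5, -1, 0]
No

Form the augmented matrix and row-reduce:
[v₁|v₂|w] = 
  [  0,   3,  -5]
  [ -1,   1,  -1]
  [  0,   3,   0]
Swap R1 ↔ R2
R3 → R3 - (1)·R2
REF = 
  [ -1,   1,  -1]
  [  0,   3,  -5]
  [  0,   0,   5]

Row 3 reads [0 0 | 5], i.e. 0 = 5, so the system is inconsistent and w ∉ span{v₁, v₂}.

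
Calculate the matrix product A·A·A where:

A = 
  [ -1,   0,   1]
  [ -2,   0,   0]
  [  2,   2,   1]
A² = A·A:
A²[1,1] = (-1)(-1) + (0)(-2) + (1)(2) = 3
A²[1,2] = (-1)(0) + (0)(0) + (1)(2) = 2
A²[1,3] = (-1)(1) + (0)(0) + (1)(1) = 0
A²[2,1] = (-2)(-1) + (0)(-2) + (0)(2) = 2
A²[2,2] = (-2)(0) + (0)(0) + (0)(2) = 0
A²[2,3] = (-2)(1) + (0)(0) + (0)(1) = -2
A²[3,1] = (2)(-1) + (2)(-2) + (1)(2) = -4
A²[3,2] = (2)(0) + (2)(0) + (1)(2) = 2
A²[3,3] = (2)(1) + (2)(0) + (1)(1) = 3
A² = 
  [  3,   2,   0]
  [  2,   0,  -2]
  [ -4,   2,   3]

A^3 = A^2·A:
A^3[1,1] = (3)(-1) + (2)(-2) + (0)(2) = -7
A^3[1,2] = (3)(0) + (2)(0) + (0)(2) = 0
A^3[1,3] = (3)(1) + (2)(0) + (0)(1) = 3
A^3[2,1] = (2)(-1) + (0)(-2) + (-2)(2) = -6
A^3[2,2] = (2)(0) + (0)(0) + (-2)(2) = -4
A^3[2,3] = (2)(1) + (0)(0) + (-2)(1) = 0
A^3[3,1] = (-4)(-1) + (2)(-2) + (3)(2) = 6
A^3[3,2] = (-4)(0) + (2)(0) + (3)(2) = 6
A^3[3,3] = (-4)(1) + (2)(0) + (3)(1) = -1
A^3 = 
  [ -7,   0,   3]
  [ -6,  -4,   0]
  [  6,   6,  -1]

Therefore
A^3 = 
  [ -7,   0,   3]
  [ -6,  -4,   0]
  [  6,   6,  -1]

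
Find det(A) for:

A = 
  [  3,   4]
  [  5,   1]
For a 2×2 matrix, det = ad - bc = (3)(1) - (4)(5) = -17

det(A) = -17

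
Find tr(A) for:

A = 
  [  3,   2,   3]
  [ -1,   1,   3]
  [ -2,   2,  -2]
2

tr(A) = 3 + 1 + -2 = 2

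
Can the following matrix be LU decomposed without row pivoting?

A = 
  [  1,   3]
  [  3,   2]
Yes.
A[1,1] = 1 ≠ 0, so Gaussian elimination proceeds without a row swap: multiplier ℓ₂₁ = (3)/(1) = 3, and U[2,2] = 2 - (3)(3) = -7.
L = 
  [  1,   0]
  [  3,   1]
U = 
  [  1,   3]
  [  0,  -7]
Check row 2 of LU: [(3)(1), (3)(3) + (-7)] = [3, 2] = row 2 of A ✓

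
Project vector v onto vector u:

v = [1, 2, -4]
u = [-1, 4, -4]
proj_u(v) = [-23/33, 92/33, -92/33]

v·u = (1)(-1) + (2)(4) + (-4)(-4) = 23
u·u = (-1)² + (4)² + (-4)² = 33
proj_u(v) = (v·u / u·u) × u = (23/33) × u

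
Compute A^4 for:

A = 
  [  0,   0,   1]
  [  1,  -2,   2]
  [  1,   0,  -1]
A^4 = 
  [  2,   0,  -3]
  [  5,  16, -30]
  [ -3,   0,   5]

A² = A·A:
A²[1,1] = (0)(0) + (0)(1) + (1)(1) = 1
A²[1,2] = (0)(0) + (0)(-2) + (1)(0) = 0
A²[1,3] = (0)(1) + (0)(2) + (1)(-1) = -1
A²[2,1] = (1)(0) + (-2)(1) + (2)(1) = 0
A²[2,2] = (1)(0) + (-2)(-2) + (2)(0) = 4
A²[2,3] = (1)(1) + (-2)(2) + (2)(-1) = -5
A²[3,1] = (1)(0) + (0)(1) + (-1)(1) = -1
A²[3,2] = (1)(0) + (0)(-2) + (-1)(0) = 0
A²[3,3] = (1)(1) + (0)(2) + (-1)(-1) = 2
A² = 
  [  1,   0,  -1]
  [  0,   4,  -5]
  [ -1,   0,   2]

A^3 = A^2·A:
A^3[1,1] = (1)(0) + (0)(1) + (-1)(1) = -1
A^3[1,2] = (1)(0) + (0)(-2) + (-1)(0) = 0
A^3[1,3] = (1)(1) + (0)(2) + (-1)(-1) = 2
A^3[2,1] = (0)(0) + (4)(1) + (-5)(1) = -1
A^3[2,2] = (0)(0) + (4)(-2) + (-5)(0) = -8
A^3[2,3] = (0)(1) + (4)(2) + (-5)(-1) = 13
A^3[3,1] = (-1)(0) + (0)(1) + (2)(1) = 2
A^3[3,2] = (-1)(0) + (0)(-2) + (2)(0) = 0
A^3[3,3] = (-1)(1) + (0)(2) + (2)(-1) = -3
A^3 = 
  [ -1,   0,   2]
  [ -1,  -8,  13]
  [  2,   0,  -3]

A^4 = A^3·A:
A^4[1,1] = (-1)(0) + (0)(1) + (2)(1) = 2
A^4[1,2] = (-1)(0) + (0)(-2) + (2)(0) = 0
A^4[1,3] = (-1)(1) + (0)(2) + (2)(-1) = -3
A^4[2,1] = (-1)(0) + (-8)(1) + (13)(1) = 5
A^4[2,2] = (-1)(0) + (-8)(-2) + (13)(0) = 16
A^4[2,3] = (-1)(1) + (-8)(2) + (13)(-1) = -30
A^4[3,1] = (2)(0) + (0)(1) + (-3)(1) = -3
A^4[3,2] = (2)(0) + (0)(-2) + (-3)(0) = 0
A^4[3,3] = (2)(1) + (0)(2) + (-3)(-1) = 5
A^4 = 
  [  2,   0,  -3]
  [  5,  16, -30]
  [ -3,   0,   5]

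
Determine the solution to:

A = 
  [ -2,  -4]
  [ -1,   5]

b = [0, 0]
Row reduce the augmented matrix [A|b]:
R2 → R2 - (1/2)·R1
REF = 
  [ -2,  -4,   0]
  [  0,   7,   0]

Back-substitution:
x₂ = 0 / 7 = 0
x₁ = (0 - (-4)(0)) / (-2) = 0

x = [0, 0]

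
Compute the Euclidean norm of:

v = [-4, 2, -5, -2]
7

||v||₂ = √((-4)² + (2)² + (-5)² + (-2)²) = √49 = 7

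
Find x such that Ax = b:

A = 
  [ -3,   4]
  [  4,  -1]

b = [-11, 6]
x = [1, -2]

Row reduce the augmented matrix [A|b]:
R2 → R2 + (4/3)·R1
REF = 
  [   -3,     4,   -11]
  [    0,  13/3, -26/3]

Back-substitution:
x₂ = (-26/3) / (13/3) = -2
x₁ = (-11 - (4)(-2)) / (-3) = 1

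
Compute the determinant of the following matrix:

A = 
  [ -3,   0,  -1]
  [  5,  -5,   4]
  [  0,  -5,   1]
Cofactor expansion along row 1:
det(A) = (-3)·((-5)(1) - (4)(-5)) - (0)·((5)(1) - (4)(0)) + (-1)·((5)(-5) - (-5)(0))
  = (-3)(15) - (0)(5) + (-1)(-25)
  = -20

det(A) = -20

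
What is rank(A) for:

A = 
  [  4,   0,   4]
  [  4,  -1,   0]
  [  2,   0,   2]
Row reduce:
R2 → R2 - (1)·R1
R3 → R3 - (1/2)·R1
REF = 
  [  4,   0,   4]
  [  0,  -1,  -4]
  [  0,   0,   0]
Pivot columns: 1, 2 → 2 pivots.

rank(A) = 2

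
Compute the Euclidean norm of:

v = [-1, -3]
3.162

||v||₂ = √((-1)² + (-3)²) = √10 = 3.162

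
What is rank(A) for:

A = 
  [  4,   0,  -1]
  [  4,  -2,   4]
rank(A) = 2

Row reduce:
R2 → R2 - (1)·R1
REF = 
  [  4,   0,  -1]
  [  0,  -2,   5]
Pivot columns: 1, 2 → 2 pivots.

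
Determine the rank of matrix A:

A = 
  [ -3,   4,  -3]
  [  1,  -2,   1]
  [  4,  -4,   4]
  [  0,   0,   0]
Row reduce:
R2 → R2 + (1/3)·R1
R3 → R3 + (4/3)·R1
R3 → R3 + (2)·R2
REF = 
  [  -3,    4,   -3]
  [   0, -2/3,    0]
  [   0,    0,    0]
  [   0,    0,    0]
Pivot columns: 1, 2 → 2 pivots.

rank(A) = 2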